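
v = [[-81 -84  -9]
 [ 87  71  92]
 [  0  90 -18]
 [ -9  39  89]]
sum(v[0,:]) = -174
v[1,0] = 87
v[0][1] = -84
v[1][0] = 87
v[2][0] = 0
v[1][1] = 71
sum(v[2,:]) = 72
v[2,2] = -18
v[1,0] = 87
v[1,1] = 71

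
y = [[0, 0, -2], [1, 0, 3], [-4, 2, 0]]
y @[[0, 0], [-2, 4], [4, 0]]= [[-8, 0], [12, 0], [-4, 8]]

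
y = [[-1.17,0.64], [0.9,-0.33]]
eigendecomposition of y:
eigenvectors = [[-0.82, -0.45], [0.57, -0.9]]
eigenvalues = [-1.62, 0.12]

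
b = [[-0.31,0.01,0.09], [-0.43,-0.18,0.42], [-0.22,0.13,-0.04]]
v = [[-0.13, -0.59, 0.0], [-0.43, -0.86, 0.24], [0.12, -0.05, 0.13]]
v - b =[[0.18, -0.60, -0.09],[0.00, -0.68, -0.18],[0.34, -0.18, 0.17]]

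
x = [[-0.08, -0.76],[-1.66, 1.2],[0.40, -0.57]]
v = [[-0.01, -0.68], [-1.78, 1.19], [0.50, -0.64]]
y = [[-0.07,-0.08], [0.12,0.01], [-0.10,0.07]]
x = y + v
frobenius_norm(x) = 2.29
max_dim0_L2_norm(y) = 0.17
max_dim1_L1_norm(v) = 2.97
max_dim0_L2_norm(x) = 1.71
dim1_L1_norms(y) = [0.15, 0.13, 0.17]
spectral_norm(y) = 0.17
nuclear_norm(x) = 2.87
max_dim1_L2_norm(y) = 0.12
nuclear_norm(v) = 2.91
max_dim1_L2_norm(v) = 2.14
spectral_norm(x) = 2.19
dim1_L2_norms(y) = [0.11, 0.12, 0.12]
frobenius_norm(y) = 0.20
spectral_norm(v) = 2.31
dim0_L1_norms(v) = [2.29, 2.51]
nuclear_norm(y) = 0.28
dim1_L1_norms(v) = [0.69, 2.97, 1.14]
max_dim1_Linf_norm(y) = 0.12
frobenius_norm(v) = 2.39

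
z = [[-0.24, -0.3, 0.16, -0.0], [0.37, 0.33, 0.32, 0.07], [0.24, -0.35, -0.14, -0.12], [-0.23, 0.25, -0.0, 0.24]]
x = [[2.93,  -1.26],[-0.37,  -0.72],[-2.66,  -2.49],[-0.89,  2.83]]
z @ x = [[-1.02, 0.12], [0.05, -1.30], [1.31, -0.04], [-0.98, 0.79]]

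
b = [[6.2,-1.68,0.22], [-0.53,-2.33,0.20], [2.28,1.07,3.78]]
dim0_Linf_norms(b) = [6.2, 2.33, 3.78]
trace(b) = 7.65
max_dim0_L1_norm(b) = 9.01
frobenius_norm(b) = 8.23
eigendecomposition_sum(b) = [[6.06, -1.11, 0.42], [-0.25, 0.05, -0.02], [5.07, -0.93, 0.35]] + [[0.17,-0.09,-0.21], [-0.11,0.05,0.13], [-2.83,1.41,3.45]] + [[-0.03, -0.49, 0.02],  [-0.17, -2.43, 0.08],  [0.04, 0.59, -0.02]]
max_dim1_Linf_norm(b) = 6.2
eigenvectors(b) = [[0.77, -0.06, 0.19], [-0.03, 0.04, 0.95], [0.64, 1.00, -0.23]]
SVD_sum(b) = [[5.91, -0.9, 1.66], [-0.11, 0.02, -0.03], [2.89, -0.44, 0.81]] + [[0.22, -0.98, -1.3], [0.15, -0.69, -0.92], [-0.44, 1.99, 2.64]] + [[0.07, 0.20, -0.14], [-0.58, -1.65, 1.15], [-0.17, -0.48, 0.33]]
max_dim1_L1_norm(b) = 8.1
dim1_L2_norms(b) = [6.43, 2.4, 4.54]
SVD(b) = [[-0.90, 0.42, 0.12],[0.02, 0.3, -0.95],[-0.44, -0.86, -0.28]] @ diag([6.90841921332764, 3.8919962750573673, 2.1950874624636403]) @ [[-0.95, 0.15, -0.27], [0.13, -0.60, -0.79], [0.27, 0.79, -0.55]]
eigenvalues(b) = [6.45, 3.68, -2.48]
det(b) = -59.02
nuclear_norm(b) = 13.00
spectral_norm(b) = 6.91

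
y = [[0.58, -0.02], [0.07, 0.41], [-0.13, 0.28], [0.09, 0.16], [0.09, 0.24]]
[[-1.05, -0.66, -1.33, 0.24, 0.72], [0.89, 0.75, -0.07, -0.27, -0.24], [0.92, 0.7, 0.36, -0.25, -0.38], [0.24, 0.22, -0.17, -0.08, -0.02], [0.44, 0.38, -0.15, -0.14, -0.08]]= y @ [[-1.72, -1.07, -2.29, 0.39, 1.21], [2.47, 2.0, 0.23, -0.72, -0.78]]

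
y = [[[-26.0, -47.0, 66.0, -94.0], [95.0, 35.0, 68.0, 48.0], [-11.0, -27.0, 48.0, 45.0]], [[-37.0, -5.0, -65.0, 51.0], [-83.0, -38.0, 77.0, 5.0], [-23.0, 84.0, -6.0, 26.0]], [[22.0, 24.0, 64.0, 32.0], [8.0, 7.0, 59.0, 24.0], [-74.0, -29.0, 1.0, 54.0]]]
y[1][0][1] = -5.0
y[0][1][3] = 48.0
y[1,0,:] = [-37.0, -5.0, -65.0, 51.0]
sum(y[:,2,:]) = 88.0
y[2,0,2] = 64.0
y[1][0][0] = -37.0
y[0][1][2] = 68.0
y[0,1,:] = [95.0, 35.0, 68.0, 48.0]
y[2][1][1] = 7.0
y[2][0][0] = 22.0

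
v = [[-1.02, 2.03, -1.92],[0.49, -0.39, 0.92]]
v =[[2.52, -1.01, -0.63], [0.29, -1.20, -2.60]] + [[-3.54, 3.04, -1.29], [0.20, 0.81, 3.52]]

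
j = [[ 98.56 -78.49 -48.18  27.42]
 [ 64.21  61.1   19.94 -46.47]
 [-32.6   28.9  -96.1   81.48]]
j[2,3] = 81.48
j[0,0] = 98.56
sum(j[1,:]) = 98.78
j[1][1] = 61.1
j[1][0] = 64.21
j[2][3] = 81.48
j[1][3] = -46.47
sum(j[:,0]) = 130.17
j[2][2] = -96.1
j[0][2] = -48.18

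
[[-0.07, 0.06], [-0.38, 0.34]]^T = [[-0.07, -0.38],[0.06, 0.34]]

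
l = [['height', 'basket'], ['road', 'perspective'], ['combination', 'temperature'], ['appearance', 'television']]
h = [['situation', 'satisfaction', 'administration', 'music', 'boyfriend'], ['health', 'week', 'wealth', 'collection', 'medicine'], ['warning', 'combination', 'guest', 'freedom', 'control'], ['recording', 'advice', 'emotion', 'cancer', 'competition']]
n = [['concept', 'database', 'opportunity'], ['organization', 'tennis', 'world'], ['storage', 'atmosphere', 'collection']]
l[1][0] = 'road'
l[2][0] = 'combination'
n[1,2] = 'world'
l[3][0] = 'appearance'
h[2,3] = 'freedom'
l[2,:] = ['combination', 'temperature']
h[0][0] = 'situation'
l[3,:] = ['appearance', 'television']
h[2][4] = 'control'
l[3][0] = 'appearance'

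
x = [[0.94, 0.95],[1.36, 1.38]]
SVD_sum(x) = [[0.94, 0.95], [1.36, 1.38]] + [[0.00, -0.0], [-0.0, 0.0]]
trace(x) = 2.32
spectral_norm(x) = 2.35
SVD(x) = [[-0.57, -0.82], [-0.82, 0.57]] @ diag([2.353740665242748, 0.0022092493352332673]) @ [[-0.70, -0.71], [-0.71, 0.70]]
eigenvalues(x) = [0.0, 2.32]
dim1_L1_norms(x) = [1.89, 2.74]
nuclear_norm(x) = 2.36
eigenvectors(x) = [[-0.71, -0.57], [0.70, -0.82]]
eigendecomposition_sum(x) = [[0.00,-0.0], [-0.0,0.0]] + [[0.94, 0.95],[1.36, 1.38]]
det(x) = 0.01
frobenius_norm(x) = 2.35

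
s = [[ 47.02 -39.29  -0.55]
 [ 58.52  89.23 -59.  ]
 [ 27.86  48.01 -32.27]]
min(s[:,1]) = -39.29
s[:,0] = [47.02, 58.52, 27.86]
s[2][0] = 27.86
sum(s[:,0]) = 133.4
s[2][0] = 27.86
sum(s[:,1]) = 97.95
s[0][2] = -0.55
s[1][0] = 58.52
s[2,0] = 27.86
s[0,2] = -0.55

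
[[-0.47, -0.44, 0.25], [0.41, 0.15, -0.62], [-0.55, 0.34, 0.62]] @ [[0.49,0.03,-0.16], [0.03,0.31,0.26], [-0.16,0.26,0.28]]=[[-0.28, -0.09, 0.03], [0.3, -0.10, -0.20], [-0.36, 0.25, 0.35]]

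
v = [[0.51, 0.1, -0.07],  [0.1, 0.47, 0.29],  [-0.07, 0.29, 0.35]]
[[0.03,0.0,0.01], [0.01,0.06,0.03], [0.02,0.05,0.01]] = v @ [[0.09, 0.00, -0.02], [-0.09, 0.08, 0.11], [0.15, 0.07, -0.07]]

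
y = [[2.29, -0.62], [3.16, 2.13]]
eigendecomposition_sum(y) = [[(1.14+0.64j),-0.31+0.49j], [(1.58-2.5j),(1.06+0.76j)]] + [[(1.14-0.64j), (-0.31-0.49j)], [(1.58+2.5j), 1.06-0.76j]]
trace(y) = 4.42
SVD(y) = [[-0.45, -0.89],[-0.89, 0.45]] @ diag([4.180471798077346, 1.6354374171700854]) @ [[-0.92, -0.39], [-0.39, 0.92]]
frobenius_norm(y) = 4.49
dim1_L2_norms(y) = [2.37, 3.81]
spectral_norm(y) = 4.18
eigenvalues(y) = [(2.21+1.4j), (2.21-1.4j)]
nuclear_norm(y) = 5.82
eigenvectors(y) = [[(0.02+0.4j), (0.02-0.4j)], [(0.91+0j), (0.91-0j)]]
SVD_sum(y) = [[1.72, 0.73],[3.44, 1.46]] + [[0.57,-1.35],[-0.28,0.67]]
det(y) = 6.84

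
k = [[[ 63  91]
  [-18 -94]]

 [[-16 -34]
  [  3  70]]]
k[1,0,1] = -34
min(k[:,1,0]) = -18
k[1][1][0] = 3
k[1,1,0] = 3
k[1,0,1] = -34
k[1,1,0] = 3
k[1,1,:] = [3, 70]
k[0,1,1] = -94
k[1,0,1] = -34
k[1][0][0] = -16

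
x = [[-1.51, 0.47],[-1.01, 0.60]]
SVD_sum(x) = [[-1.46, 0.59], [-1.08, 0.44]] + [[-0.05, -0.12],[0.07, 0.16]]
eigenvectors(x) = [[-0.88, -0.25], [-0.48, -0.97]]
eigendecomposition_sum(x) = [[-1.45,0.37], [-0.79,0.20]] + [[-0.06,0.10], [-0.22,0.4]]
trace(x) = -0.91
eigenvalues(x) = [-1.25, 0.34]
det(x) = -0.43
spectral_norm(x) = 1.96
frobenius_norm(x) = 1.97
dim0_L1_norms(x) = [2.52, 1.07]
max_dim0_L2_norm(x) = 1.82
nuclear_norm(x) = 2.18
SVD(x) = [[-0.81, -0.59], [-0.59, 0.81]] @ diag([1.9576933813417077, 0.2203102917497776]) @ [[0.93, -0.38], [0.38, 0.93]]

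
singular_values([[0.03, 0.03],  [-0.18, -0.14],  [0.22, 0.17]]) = [0.36, 0.01]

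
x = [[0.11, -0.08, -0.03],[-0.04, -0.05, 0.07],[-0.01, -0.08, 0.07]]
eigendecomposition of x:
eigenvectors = [[0.98, -0.54, 0.57], [-0.19, -0.56, 0.40], [0.10, -0.63, 0.71]]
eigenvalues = [0.12, -0.01, 0.02]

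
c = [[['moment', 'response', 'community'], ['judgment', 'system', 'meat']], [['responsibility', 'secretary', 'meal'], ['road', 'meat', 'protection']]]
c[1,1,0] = 'road'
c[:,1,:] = [['judgment', 'system', 'meat'], ['road', 'meat', 'protection']]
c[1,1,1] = 'meat'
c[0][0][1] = 'response'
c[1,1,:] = ['road', 'meat', 'protection']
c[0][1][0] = 'judgment'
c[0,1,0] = 'judgment'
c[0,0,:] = ['moment', 'response', 'community']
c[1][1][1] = 'meat'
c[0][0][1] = 'response'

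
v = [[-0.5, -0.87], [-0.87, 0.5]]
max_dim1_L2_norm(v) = 1.0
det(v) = -1.01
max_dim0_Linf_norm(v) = 0.87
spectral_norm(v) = 1.00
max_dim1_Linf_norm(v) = 0.87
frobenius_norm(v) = 1.42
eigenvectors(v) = [[-0.87, 0.5],[-0.5, -0.87]]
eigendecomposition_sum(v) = [[-0.75, -0.44],[-0.44, -0.25]] + [[0.25,-0.44], [-0.44,0.75]]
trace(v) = 0.00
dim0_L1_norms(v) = [1.37, 1.37]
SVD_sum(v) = [[-0.5,0.00], [-0.87,0.0]] + [[0.0, -0.87], [0.00, 0.50]]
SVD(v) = [[-0.50, -0.87], [-0.87, 0.5]] @ diag([1.0034440691936946, 1.0034440691936946]) @ [[1.00, 0.00], [0.0, 1.00]]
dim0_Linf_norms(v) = [0.87, 0.87]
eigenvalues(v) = [-1.0, 1.0]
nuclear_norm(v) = 2.01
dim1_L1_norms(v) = [1.37, 1.37]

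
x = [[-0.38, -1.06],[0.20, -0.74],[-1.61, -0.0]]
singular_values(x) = [1.68, 1.27]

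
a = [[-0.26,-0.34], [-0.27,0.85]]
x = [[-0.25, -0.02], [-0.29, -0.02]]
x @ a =[[0.07, 0.07], [0.08, 0.08]]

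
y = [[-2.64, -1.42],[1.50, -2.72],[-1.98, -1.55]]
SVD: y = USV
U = [[-0.75,0.17],[-0.13,-0.99],[-0.64,0.00]]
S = [3.91, 3.11]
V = [[0.79,0.62],[-0.62,0.79]]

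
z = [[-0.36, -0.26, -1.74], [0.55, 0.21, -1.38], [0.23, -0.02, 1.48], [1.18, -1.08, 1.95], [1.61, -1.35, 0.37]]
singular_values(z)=[3.68, 2.16, 0.69]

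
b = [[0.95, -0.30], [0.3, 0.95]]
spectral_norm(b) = 1.00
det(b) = 0.99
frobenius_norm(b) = 1.41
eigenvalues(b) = [(0.95+0.3j), (0.95-0.3j)]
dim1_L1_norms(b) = [1.25, 1.25]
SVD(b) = [[-0.95, -0.30], [-0.3, 0.95]] @ diag([0.9962429422585637, 0.9962429422585637]) @ [[-1.0, -0.00],[0.0, 1.00]]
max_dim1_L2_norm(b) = 1.0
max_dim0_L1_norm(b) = 1.25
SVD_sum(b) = [[0.95, 0.00], [0.3, 0.0]] + [[0.0, -0.30], [0.0, 0.95]]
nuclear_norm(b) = 1.99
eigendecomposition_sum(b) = [[0.48+0.15j, (-0.15+0.48j)], [(0.15-0.47j), 0.48+0.15j]] + [[(0.48-0.15j), (-0.15-0.48j)], [0.15+0.47j, 0.48-0.15j]]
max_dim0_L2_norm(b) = 1.0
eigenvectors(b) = [[0.71+0.00j, (0.71-0j)],[-0.71j, 0.00+0.71j]]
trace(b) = 1.90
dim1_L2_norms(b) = [1.0, 1.0]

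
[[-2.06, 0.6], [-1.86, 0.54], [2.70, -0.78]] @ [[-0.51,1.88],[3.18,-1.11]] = [[2.96,-4.54],[2.67,-4.1],[-3.86,5.94]]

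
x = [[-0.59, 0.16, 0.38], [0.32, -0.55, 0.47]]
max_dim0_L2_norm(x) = 0.67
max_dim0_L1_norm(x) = 0.91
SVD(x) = [[-0.51, 0.86], [0.86, 0.51]] @ diag([0.8270101659918948, 0.6781992224605234]) @ [[0.70,  -0.67,  0.25], [-0.51,  -0.21,  0.84]]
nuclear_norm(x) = 1.51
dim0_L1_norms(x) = [0.91, 0.71, 0.85]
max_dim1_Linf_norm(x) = 0.59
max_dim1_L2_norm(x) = 0.79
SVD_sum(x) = [[-0.29, 0.28, -0.11],[0.50, -0.48, 0.18]] + [[-0.30,-0.12,0.49], [-0.18,-0.07,0.29]]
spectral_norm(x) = 0.83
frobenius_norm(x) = 1.07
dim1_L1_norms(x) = [1.13, 1.34]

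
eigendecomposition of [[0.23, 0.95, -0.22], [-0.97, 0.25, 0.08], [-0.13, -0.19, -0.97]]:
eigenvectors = [[-0.01-0.70j,-0.01+0.70j,(0.14+0j)], [(0.71+0j),0.71-0.00j,(0.05+0j)], [(-0.03+0.1j),(-0.03-0.1j),0.99+0.00j]]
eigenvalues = [(0.25+0.97j), (0.25-0.97j), (-1+0j)]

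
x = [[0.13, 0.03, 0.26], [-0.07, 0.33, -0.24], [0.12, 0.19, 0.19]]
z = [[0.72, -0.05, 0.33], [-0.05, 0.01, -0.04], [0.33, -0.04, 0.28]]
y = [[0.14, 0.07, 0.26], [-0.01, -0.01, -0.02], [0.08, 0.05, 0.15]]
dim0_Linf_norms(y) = [0.14, 0.07, 0.26]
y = z @ x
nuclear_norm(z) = 1.01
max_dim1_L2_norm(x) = 0.41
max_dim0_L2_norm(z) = 0.79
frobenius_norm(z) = 0.91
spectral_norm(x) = 0.46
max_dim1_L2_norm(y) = 0.3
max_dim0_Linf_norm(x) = 0.33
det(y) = 0.00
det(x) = -0.00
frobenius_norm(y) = 0.35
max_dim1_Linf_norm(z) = 0.72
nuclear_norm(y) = 0.36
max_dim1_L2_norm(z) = 0.79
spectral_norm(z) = 0.90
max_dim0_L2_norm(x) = 0.4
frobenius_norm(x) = 0.59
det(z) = 0.00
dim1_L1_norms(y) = [0.47, 0.04, 0.28]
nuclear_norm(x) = 0.82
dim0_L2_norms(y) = [0.16, 0.09, 0.3]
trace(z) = 1.01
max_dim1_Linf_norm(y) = 0.26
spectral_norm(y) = 0.35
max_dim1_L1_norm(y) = 0.47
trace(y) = 0.28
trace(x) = 0.65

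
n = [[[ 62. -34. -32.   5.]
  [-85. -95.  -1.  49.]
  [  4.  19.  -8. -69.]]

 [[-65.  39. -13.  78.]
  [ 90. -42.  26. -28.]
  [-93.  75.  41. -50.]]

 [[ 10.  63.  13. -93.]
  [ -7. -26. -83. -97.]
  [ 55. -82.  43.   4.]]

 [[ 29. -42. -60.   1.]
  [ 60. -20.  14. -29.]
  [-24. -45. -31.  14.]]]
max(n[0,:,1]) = 19.0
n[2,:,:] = [[10.0, 63.0, 13.0, -93.0], [-7.0, -26.0, -83.0, -97.0], [55.0, -82.0, 43.0, 4.0]]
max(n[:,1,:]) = 90.0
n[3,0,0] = 29.0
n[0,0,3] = 5.0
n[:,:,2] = [[-32.0, -1.0, -8.0], [-13.0, 26.0, 41.0], [13.0, -83.0, 43.0], [-60.0, 14.0, -31.0]]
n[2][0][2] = 13.0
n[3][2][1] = -45.0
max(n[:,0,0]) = 62.0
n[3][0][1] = -42.0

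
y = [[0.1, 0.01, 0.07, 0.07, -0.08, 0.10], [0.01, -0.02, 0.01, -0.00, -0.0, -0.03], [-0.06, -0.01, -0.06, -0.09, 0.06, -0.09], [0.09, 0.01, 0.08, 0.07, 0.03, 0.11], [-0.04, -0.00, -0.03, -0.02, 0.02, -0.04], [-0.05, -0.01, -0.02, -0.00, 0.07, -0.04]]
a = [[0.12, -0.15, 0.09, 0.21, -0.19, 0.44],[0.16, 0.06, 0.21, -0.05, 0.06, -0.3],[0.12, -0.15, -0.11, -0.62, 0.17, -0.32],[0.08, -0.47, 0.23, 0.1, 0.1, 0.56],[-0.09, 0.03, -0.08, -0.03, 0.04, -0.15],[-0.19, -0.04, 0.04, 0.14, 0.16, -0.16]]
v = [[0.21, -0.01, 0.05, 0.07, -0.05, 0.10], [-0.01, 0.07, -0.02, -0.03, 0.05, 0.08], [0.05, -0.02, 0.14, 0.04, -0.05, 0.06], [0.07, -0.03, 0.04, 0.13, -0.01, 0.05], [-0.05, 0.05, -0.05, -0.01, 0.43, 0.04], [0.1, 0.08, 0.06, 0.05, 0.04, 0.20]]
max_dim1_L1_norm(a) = 1.54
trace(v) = 1.18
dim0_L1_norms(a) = [0.76, 0.9, 0.76, 1.15, 0.72, 1.93]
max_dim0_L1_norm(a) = 1.93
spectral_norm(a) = 1.06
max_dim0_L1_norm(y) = 0.41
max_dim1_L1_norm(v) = 0.63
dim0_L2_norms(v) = [0.25, 0.12, 0.17, 0.16, 0.44, 0.25]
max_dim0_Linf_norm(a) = 0.62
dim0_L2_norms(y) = [0.16, 0.03, 0.13, 0.14, 0.13, 0.19]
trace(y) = 0.07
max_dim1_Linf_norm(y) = 0.11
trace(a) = 0.05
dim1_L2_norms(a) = [0.56, 0.41, 0.75, 0.78, 0.2, 0.33]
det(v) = 0.00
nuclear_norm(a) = 2.50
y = a @ v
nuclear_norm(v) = 1.18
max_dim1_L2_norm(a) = 0.78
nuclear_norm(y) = 0.50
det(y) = -0.00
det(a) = -0.00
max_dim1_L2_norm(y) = 0.19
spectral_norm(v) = 0.46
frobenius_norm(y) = 0.33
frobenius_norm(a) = 1.35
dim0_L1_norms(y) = [0.35, 0.06, 0.27, 0.25, 0.26, 0.41]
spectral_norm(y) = 0.31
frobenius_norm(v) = 0.63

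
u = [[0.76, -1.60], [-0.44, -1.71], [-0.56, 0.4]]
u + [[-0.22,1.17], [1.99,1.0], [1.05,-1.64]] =[[0.54, -0.43], [1.55, -0.71], [0.49, -1.24]]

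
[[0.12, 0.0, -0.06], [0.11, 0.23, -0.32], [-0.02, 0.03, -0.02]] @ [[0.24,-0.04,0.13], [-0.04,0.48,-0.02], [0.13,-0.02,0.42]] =[[0.02, -0.0, -0.01],[-0.02, 0.11, -0.12],[-0.01, 0.02, -0.01]]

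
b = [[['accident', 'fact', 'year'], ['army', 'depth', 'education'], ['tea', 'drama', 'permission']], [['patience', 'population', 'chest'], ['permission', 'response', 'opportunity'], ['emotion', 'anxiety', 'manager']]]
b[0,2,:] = ['tea', 'drama', 'permission']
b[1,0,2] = 'chest'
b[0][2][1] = 'drama'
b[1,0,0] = 'patience'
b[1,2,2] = 'manager'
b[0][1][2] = 'education'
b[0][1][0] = 'army'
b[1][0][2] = 'chest'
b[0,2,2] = 'permission'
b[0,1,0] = 'army'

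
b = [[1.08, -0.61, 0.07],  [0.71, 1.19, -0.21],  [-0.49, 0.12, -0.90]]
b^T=[[1.08,0.71,-0.49],  [-0.61,1.19,0.12],  [0.07,-0.21,-0.90]]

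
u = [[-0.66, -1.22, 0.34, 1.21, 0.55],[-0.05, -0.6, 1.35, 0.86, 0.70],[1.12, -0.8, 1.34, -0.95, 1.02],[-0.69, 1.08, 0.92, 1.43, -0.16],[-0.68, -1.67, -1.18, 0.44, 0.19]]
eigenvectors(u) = [[(0.13-0.1j),0.13+0.10j,0.57+0.00j,0.66+0.00j,(-0.62+0j)], [(-0.12+0.16j),-0.12-0.16j,(0.22+0j),0.19+0.00j,(-0.3+0j)], [(-0.64+0j),-0.64-0.00j,(-0.42+0j),-0.40+0.00j,(0.4+0j)], [0.28+0.42j,0.28-0.42j,0.46+0.00j,0.47+0.00j,-0.30+0.00j], [(0.22-0.47j),0.22+0.47j,0.49+0.00j,(0.4+0j),-0.52+0.00j]]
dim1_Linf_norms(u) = [1.22, 1.35, 1.34, 1.43, 1.67]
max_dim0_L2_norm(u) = 2.54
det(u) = 0.00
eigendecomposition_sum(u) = [[(-0.08+0.06j), (0.05-0.28j), (-0.35-0.03j), -0.07-0.10j, (-0.16+0.12j)],[(0.08-0.1j), 0.02+0.35j, 0.43-0.07j, 0.12+0.10j, 0.16-0.20j],[(0.39+0j), -0.83+0.75j, (1.01+0.94j), -0.02+0.50j, (0.81+0j)],[-0.17-0.25j, (0.86+0.22j), 0.18-1.08j, 0.34-0.20j, (-0.35-0.53j)],[(-0.13+0.28j), -0.27-0.86j, -1.03+0.42j, -0.35-0.19j, (-0.27+0.59j)]] + [[(-0.08-0.06j), 0.05+0.28j, -0.35+0.03j, (-0.07+0.1j), (-0.16-0.12j)], [(0.08+0.1j), 0.02-0.35j, (0.43+0.07j), (0.12-0.1j), 0.16+0.20j], [0.39-0.00j, -0.83-0.75j, 1.01-0.94j, (-0.02-0.5j), 0.81-0.00j], [-0.17+0.25j, 0.86-0.22j, 0.18+1.08j, 0.34+0.20j, -0.35+0.53j], [-0.13-0.28j, (-0.27+0.86j), (-1.03-0.42j), (-0.35+0.19j), -0.27-0.59j]] + [[-0.29+0.00j, -0.01+0.00j, 0.18-0.00j, (0.29-0j), 0.32-0.00j], [-0.11+0.00j, -0.01+0.00j, 0.07-0.00j, 0.11-0.00j, (0.12-0j)], [(0.21-0j), (0.01-0j), (-0.13+0j), -0.22+0.00j, (-0.24+0j)], [(-0.24+0j), -0.01+0.00j, 0.15-0.00j, (0.24-0j), 0.26-0.00j], [-0.25+0.00j, (-0.01+0j), (0.16-0j), 0.25-0.00j, (0.28-0j)]] + [[-0.07+0.00j, (0.05-0j), -0.01-0.00j, (0.01-0j), (0.04-0j)], [-0.02+0.00j, (0.02-0j), -0.00-0.00j, 0.00-0.00j, (0.01-0j)], [(0.04-0j), (-0.03+0j), 0j, (-0.01+0j), -0.03+0.00j], [(-0.05+0j), 0.04-0.00j, -0.00-0.00j, (0.01-0j), 0.03-0.00j], [(-0.04+0j), (0.03-0j), -0.00-0.00j, 0.01-0.00j, 0.03-0.00j]] + [[-0.14-0.00j, -1.36+0.00j, (0.87-0j), (1.05-0j), (0.52+0j)], [(-0.07-0j), (-0.66+0j), (0.42-0j), (0.51-0j), (0.25+0j)], [0.09+0.00j, 0.88-0.00j, (-0.56+0j), (-0.68+0j), (-0.33-0j)], [-0.07-0.00j, -0.66+0.00j, 0.42-0.00j, 0.51-0.00j, (0.25+0j)], [-0.12-0.00j, -1.15+0.00j, (0.73-0j), (0.89-0j), 0.44+0.00j]]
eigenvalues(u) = [(1.02+1.74j), (1.02-1.74j), (0.09+0j), (-0.02+0j), (-0.42+0j)]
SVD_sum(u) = [[-0.51,-1.23,0.54,1.11,0.65],[-0.4,-0.96,0.42,0.86,0.51],[-0.1,-0.25,0.11,0.22,0.13],[-0.14,-0.33,0.15,0.3,0.17],[-0.33,-0.79,0.35,0.71,0.41]] + [[-0.14, 0.01, -0.20, 0.11, -0.10], [0.44, -0.04, 0.61, -0.32, 0.3], [1.12, -0.11, 1.57, -0.83, 0.78], [-0.17, 0.02, -0.24, 0.12, -0.12], [-0.59, 0.06, -0.83, 0.44, -0.41]] + [[0.00, -0.0, -0.00, -0.0, 0.0],  [-0.11, 0.42, 0.31, 0.31, -0.08],  [0.12, -0.45, -0.33, -0.33, 0.08],  [-0.36, 1.38, 1.02, 1.02, -0.25],  [0.25, -0.95, -0.7, -0.70, 0.17]] + [[-0.0, 0.0, -0.00, -0.0, 0.00],[0.02, -0.01, 0.01, 0.01, -0.04],[-0.02, 0.01, -0.01, -0.01, 0.03],[-0.02, 0.01, -0.01, -0.01, 0.03],[-0.01, 0.01, -0.00, -0.01, 0.02]] + [[-0.0, -0.0, 0.0, -0.00, -0.00], [0.00, 0.00, -0.00, 0.00, 0.00], [0.0, 0.00, -0.00, 0.00, 0.00], [0.00, 0.0, -0.0, 0.0, 0.00], [0.00, 0.0, -0.00, 0.0, 0.0]]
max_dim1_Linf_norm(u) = 1.67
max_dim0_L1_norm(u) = 5.37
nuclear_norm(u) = 8.25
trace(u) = 1.70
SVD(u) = [[-0.69, 0.11, 0.00, 0.05, -0.72], [-0.53, -0.32, -0.23, -0.61, 0.42], [-0.14, -0.83, 0.25, 0.48, 0.04], [-0.18, 0.12, -0.77, 0.55, 0.23], [-0.44, 0.43, 0.53, 0.30, 0.50]] @ diag([2.8152462885263048, 2.7182093743478237, 2.639429744373332, 0.07505354085156789, 0.001929422047955974]) @ [[0.27, 0.64, -0.28, -0.57, -0.34], [-0.5, 0.05, -0.7, 0.37, -0.35], [0.18, -0.68, -0.50, -0.50, 0.12], [-0.49, 0.31, -0.15, -0.26, 0.76], [0.64, 0.19, -0.40, 0.47, 0.41]]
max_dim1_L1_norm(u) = 5.23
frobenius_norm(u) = 4.72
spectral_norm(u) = 2.82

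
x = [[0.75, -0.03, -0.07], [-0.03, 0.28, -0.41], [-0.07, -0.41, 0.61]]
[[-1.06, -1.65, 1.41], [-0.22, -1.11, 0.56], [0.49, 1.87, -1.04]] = x @ [[-1.66, -2.08, 1.94], [-2.99, -1.45, 1.97], [-1.39, 1.86, -0.16]]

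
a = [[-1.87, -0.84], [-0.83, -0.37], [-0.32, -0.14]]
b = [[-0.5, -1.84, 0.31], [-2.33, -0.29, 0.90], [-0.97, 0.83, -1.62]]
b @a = [[2.36, 1.06], [4.31, 1.94], [1.64, 0.73]]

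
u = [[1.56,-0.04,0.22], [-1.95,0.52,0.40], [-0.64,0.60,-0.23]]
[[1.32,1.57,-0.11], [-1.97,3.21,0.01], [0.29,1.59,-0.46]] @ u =[[-0.93, 0.70, 0.94], [-9.34, 1.75, 0.85], [-2.35, 0.54, 0.81]]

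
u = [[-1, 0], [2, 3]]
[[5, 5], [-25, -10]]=u @ [[-5, -5], [-5, 0]]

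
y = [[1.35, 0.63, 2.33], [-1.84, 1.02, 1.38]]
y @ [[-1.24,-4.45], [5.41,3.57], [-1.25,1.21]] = [[-1.18, -0.94], [6.07, 13.50]]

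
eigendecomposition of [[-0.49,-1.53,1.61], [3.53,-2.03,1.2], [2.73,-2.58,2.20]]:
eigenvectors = [[(-0.07-0.2j), -0.07+0.20j, 0.25+0.00j],[(-0.77+0j), (-0.77-0j), (0.56+0j)],[-0.60-0.00j, (-0.6+0j), (0.79+0j)]]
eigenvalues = [(-0.78+0.93j), (-0.78-0.93j), (1.23+0j)]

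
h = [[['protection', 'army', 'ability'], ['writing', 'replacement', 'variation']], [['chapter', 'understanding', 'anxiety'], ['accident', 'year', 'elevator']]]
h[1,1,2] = 'elevator'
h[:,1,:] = [['writing', 'replacement', 'variation'], ['accident', 'year', 'elevator']]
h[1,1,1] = 'year'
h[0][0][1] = 'army'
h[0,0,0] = 'protection'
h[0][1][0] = 'writing'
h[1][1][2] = 'elevator'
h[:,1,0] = ['writing', 'accident']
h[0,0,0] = 'protection'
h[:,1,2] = ['variation', 'elevator']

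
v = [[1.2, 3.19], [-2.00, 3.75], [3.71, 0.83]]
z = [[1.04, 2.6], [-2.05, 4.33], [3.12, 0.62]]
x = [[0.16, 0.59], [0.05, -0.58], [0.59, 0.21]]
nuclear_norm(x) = 1.44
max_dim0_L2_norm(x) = 0.85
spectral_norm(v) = 5.00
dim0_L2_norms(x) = [0.61, 0.85]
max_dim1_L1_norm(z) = 6.38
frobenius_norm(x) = 1.05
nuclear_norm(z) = 8.91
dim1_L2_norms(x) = [0.61, 0.58, 0.63]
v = z + x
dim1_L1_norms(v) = [4.39, 5.75, 4.54]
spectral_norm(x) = 0.90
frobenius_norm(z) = 6.40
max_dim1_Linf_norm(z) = 4.33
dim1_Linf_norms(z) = [2.6, 4.33, 3.12]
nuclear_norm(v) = 9.37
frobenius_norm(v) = 6.64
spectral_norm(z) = 5.23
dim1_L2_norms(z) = [2.8, 4.79, 3.18]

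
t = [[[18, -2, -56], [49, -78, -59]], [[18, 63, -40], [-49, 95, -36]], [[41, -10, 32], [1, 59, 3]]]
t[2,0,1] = -10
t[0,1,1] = -78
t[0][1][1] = -78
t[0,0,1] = -2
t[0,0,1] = -2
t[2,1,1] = 59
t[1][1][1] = 95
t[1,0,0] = 18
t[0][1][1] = -78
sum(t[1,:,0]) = -31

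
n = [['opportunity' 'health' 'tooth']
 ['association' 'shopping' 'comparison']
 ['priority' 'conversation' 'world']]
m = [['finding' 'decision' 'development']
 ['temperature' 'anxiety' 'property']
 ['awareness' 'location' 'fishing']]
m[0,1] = 'decision'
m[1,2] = 'property'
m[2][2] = 'fishing'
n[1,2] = 'comparison'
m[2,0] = 'awareness'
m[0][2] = 'development'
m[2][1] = 'location'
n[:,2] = ['tooth', 'comparison', 'world']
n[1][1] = 'shopping'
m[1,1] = 'anxiety'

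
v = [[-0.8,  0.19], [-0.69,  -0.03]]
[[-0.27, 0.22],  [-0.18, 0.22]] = v @ [[0.27, -0.31], [-0.27, -0.17]]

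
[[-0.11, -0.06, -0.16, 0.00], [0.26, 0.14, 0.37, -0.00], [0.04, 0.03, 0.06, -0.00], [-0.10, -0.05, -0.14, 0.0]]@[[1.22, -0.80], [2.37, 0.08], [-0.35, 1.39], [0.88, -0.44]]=[[-0.22, -0.14], [0.52, 0.32], [0.10, 0.05], [-0.19, -0.12]]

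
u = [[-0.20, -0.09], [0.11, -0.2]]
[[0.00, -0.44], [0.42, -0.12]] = u @ [[0.74,1.57], [-1.67,1.44]]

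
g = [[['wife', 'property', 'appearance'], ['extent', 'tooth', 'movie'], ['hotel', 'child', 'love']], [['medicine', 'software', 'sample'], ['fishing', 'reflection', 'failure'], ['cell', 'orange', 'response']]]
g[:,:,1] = [['property', 'tooth', 'child'], ['software', 'reflection', 'orange']]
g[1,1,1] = 'reflection'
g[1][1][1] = 'reflection'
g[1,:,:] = [['medicine', 'software', 'sample'], ['fishing', 'reflection', 'failure'], ['cell', 'orange', 'response']]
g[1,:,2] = ['sample', 'failure', 'response']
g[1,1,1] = 'reflection'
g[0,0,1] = 'property'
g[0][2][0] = 'hotel'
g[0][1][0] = 'extent'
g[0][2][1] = 'child'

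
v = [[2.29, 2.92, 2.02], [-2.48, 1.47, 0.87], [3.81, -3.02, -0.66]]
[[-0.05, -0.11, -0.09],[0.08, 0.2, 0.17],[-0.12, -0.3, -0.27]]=v @[[-0.03, -0.07, -0.06], [0.0, 0.01, 0.01], [0.01, 0.01, 0.01]]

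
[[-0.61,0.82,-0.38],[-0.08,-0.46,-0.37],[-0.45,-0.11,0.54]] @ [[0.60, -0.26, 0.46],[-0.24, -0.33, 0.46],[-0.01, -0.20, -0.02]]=[[-0.56, -0.04, 0.10],[0.07, 0.25, -0.24],[-0.25, 0.05, -0.27]]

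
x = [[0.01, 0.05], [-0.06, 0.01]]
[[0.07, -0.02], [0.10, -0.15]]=x @ [[-1.45, 2.33], [1.66, -0.88]]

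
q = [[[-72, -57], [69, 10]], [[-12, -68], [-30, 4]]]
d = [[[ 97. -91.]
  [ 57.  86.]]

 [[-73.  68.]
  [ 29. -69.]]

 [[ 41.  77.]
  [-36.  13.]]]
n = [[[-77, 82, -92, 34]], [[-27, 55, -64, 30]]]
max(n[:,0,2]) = -64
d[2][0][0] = 41.0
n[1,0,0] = -27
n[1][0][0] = -27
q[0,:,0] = [-72, 69]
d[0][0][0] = 97.0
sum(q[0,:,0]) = -3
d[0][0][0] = 97.0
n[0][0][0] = -77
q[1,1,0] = -30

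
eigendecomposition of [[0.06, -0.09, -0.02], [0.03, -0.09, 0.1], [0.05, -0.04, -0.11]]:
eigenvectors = [[-0.85+0.00j, (-0.52-0.15j), (-0.52+0.15j)], [-0.49+0.00j, -0.81+0.00j, -0.81-0.00j], [(-0.2+0j), (0.01-0.21j), 0.01+0.21j]]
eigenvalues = [0j, (-0.07+0.03j), (-0.07-0.03j)]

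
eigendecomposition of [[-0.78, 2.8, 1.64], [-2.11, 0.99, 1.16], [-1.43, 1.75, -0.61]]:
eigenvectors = [[(0.75+0j), (0.75-0j), (-0.09+0j)], [(0.24+0.49j), 0.24-0.49j, (-0.49+0j)], [0.18+0.33j, 0.18-0.33j, (0.87+0j)]]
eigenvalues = [(0.53+2.56j), (0.53-2.56j), (-1.45+0j)]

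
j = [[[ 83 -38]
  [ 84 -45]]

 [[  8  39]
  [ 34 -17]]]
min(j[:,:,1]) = -45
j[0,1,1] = -45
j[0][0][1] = -38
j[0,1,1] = -45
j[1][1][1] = -17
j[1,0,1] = 39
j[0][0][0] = 83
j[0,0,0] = 83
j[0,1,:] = [84, -45]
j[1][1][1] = -17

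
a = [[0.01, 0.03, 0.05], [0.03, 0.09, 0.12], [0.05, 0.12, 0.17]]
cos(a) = [[1.00, -0.00, -0.01], [-0.0, 0.99, -0.02], [-0.01, -0.02, 0.98]]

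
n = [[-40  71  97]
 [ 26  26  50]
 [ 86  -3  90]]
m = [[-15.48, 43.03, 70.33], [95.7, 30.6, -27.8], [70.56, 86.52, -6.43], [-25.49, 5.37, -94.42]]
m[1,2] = -27.8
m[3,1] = 5.37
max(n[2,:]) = 90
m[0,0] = -15.48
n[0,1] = 71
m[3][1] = 5.37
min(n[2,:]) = -3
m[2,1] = 86.52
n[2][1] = -3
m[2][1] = 86.52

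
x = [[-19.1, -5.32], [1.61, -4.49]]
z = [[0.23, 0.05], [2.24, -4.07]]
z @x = [[-4.31, -1.45],[-49.34, 6.36]]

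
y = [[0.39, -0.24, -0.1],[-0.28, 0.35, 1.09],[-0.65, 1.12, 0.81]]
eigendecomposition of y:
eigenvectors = [[-0.16,0.89,-0.14], [0.61,0.42,-0.79], [0.78,0.19,0.6]]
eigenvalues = [1.82, 0.25, -0.52]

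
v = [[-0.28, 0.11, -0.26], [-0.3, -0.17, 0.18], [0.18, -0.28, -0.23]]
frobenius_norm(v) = 0.69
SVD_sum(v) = [[-0.18, 0.06, 0.07], [-0.25, 0.08, 0.09], [0.29, -0.09, -0.11]] + [[-0.1,  0.05,  -0.33], [0.03,  -0.02,  0.1], [-0.04,  0.02,  -0.11]] + [[-0.00, -0.00, -0.00], [-0.08, -0.23, -0.01], [-0.07, -0.21, -0.01]]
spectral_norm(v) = 0.47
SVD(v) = [[-0.42, -0.91, -0.01], [-0.60, 0.28, -0.75], [0.68, -0.31, -0.66]] @ diag([0.4678332522915131, 0.3807016504863948, 0.3306029361141252]) @ [[0.9, -0.29, -0.33], [0.3, -0.16, 0.94], [0.33, 0.94, 0.06]]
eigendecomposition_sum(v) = [[-0.07+0.10j, 0.11-0.02j, (-0.06-0.11j)], [-0.08-0.12j, -0.03+0.14j, 0.15-0.01j], [0.14-0.00j, (-0.1-0.09j), -0.07+0.13j]] + [[(-0.07-0.1j), 0.11+0.02j, (-0.06+0.11j)],[-0.08+0.12j, (-0.03-0.14j), (0.15+0.01j)],[0.14+0.00j, -0.10+0.09j, -0.07-0.13j]] + [[-0.15-0.00j,(-0.12+0j),(-0.14-0j)], [(-0.14-0j),-0.11+0.00j,-0.13-0.00j], [-0.10-0.00j,(-0.08+0j),-0.09-0.00j]]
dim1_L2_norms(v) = [0.4, 0.39, 0.4]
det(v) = -0.06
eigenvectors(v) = [[(-0.21-0.47j), (-0.21+0.47j), (0.65+0j)], [0.62+0.00j, (0.62-0j), 0.62+0.00j], [(-0.32+0.51j), (-0.32-0.51j), 0.45+0.00j]]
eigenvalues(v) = [(-0.16+0.37j), (-0.16-0.37j), (-0.35+0j)]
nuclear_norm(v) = 1.18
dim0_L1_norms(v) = [0.76, 0.56, 0.67]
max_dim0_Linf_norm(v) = 0.3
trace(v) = -0.68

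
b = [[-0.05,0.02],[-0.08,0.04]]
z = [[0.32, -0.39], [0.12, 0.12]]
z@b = [[0.02, -0.01],[-0.02, 0.01]]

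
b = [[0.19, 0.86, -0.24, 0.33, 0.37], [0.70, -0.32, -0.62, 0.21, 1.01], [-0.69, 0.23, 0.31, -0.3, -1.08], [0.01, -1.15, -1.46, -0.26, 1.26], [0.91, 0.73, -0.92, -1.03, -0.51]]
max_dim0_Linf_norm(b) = 1.46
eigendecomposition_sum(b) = [[0.61+0.00j, (0.36-0j), -0.49-0.00j, -0.02-0.00j, 0.46-0.00j], [(0.64+0j), 0.38-0.00j, -0.52-0.00j, (-0.03-0j), (0.49-0j)], [(-0.61-0j), (-0.36+0j), (0.49+0j), (0.02+0j), (-0.46+0j)], [0.38+0.00j, 0.22-0.00j, -0.30-0.00j, (-0.02-0j), (0.28-0j)], [(0.51+0j), 0.30-0.00j, -0.41-0.00j, (-0.02-0j), 0.38-0.00j]] + [[(-0.1+0.19j), 0.19+0.40j, 0.36+0.38j, 0.37+0.01j, (0.04-0.27j)], [(-0.1-0.11j), (-0.3+0.03j), -0.34+0.14j, -0.10+0.24j, (0.17+0.09j)], [0.11+0.13j, (0.36-0.03j), 0.40-0.16j, (0.11-0.27j), -0.19-0.11j], [-0.25-0.29j, (-0.8+0.06j), (-0.89+0.36j), (-0.26+0.62j), (0.44+0.24j)], [0.31-0.04j, 0.32-0.57j, (0.16-0.77j), -0.30-0.45j, (-0.36+0.18j)]] + [[(-0.1-0.19j), (0.19-0.4j), 0.36-0.38j, (0.37-0.01j), 0.04+0.27j], [(-0.1+0.11j), -0.30-0.03j, -0.34-0.14j, -0.10-0.24j, (0.17-0.09j)], [0.11-0.13j, (0.36+0.03j), (0.4+0.16j), (0.11+0.27j), (-0.19+0.11j)], [(-0.25+0.29j), -0.80-0.06j, -0.89-0.36j, -0.26-0.62j, (0.44-0.24j)], [(0.31+0.04j), 0.32+0.57j, (0.16+0.77j), (-0.3+0.45j), (-0.36-0.18j)]] + [[-0.21-0.00j, (0.01-0j), (-0.57+0j), (-0.37+0j), -0.16+0.00j], [0.24+0.00j, (-0.01+0j), (0.65-0j), 0.42-0.00j, (0.18-0j)], [-0.32-0.00j, 0.01-0.00j, -0.86+0.00j, (-0.56+0j), (-0.24+0j)], [(0.16+0j), (-0+0j), (0.43-0j), (0.28-0j), (0.12-0j)], [(-0.24-0j), (0.01-0j), -0.65+0.00j, (-0.42+0j), (-0.18+0j)]] + [[-0.01-0.00j, 0.12+0.00j, 0.10+0.00j, -0.01+0.00j, (-0.01+0j)], [0.01+0.00j, (-0.08-0j), (-0.07-0j), -0j, 0.01-0.00j], [(0.01+0j), -0.13-0.00j, -0.11-0.00j, (0.01-0j), (0.01-0j)], [(-0.02-0j), (0.23+0j), 0.19+0.00j, (-0.01+0j), -0.02+0.00j], [(0.02+0j), -0.22-0.00j, -0.19-0.00j, (0.01-0j), 0.02-0.00j]]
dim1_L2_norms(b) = [1.04, 1.43, 1.37, 2.26, 1.88]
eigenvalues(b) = [(1.85+0j), (-0.63+0.85j), (-0.63-0.85j), (-0.98+0j), (-0.21+0j)]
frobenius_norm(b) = 3.69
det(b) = 0.42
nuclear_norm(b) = 6.78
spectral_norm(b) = 2.79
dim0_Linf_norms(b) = [0.91, 1.15, 1.46, 1.03, 1.26]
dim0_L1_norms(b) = [2.5, 3.29, 3.55, 2.13, 4.23]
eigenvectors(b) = [[(0.49+0j), (0.13+0.34j), 0.13-0.34j, (0.39+0j), 0.32+0.00j], [0.52+0.00j, (-0.25+0j), -0.25-0.00j, -0.45+0.00j, (-0.23+0j)], [(-0.49+0j), 0.29+0.00j, 0.29-0.00j, 0.60+0.00j, -0.35+0.00j], [0.30+0.00j, (-0.66+0j), -0.66-0.00j, -0.30+0.00j, (0.61+0j)], [(0.41+0j), (0.3-0.44j), 0.30+0.44j, (0.45+0j), (-0.59+0j)]]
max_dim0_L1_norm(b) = 4.23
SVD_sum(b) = [[0.03, -0.04, -0.06, -0.0, 0.07],[0.33, -0.51, -0.77, -0.00, 0.91],[-0.29, 0.45, 0.67, 0.0, -0.8],[0.52, -0.82, -1.23, -0.01, 1.46],[0.03, -0.05, -0.07, -0.0, 0.09]] + [[0.18,0.19,-0.17,-0.18,-0.10], [0.04,0.04,-0.04,-0.04,-0.02], [0.04,0.04,-0.04,-0.04,-0.02], [-0.07,-0.07,0.06,0.07,0.04], [0.9,0.94,-0.83,-0.91,-0.51]] + [[0.34, 0.47, 0.22, 0.43, 0.33],[0.18, 0.26, 0.12, 0.24, 0.18],[-0.27, -0.38, -0.18, -0.34, -0.27],[-0.27, -0.38, -0.18, -0.35, -0.27],[-0.08, -0.12, -0.05, -0.11, -0.08]] + [[-0.35,0.24,-0.23,0.08,0.06], [0.14,-0.09,0.09,-0.03,-0.03], [-0.19,0.13,-0.13,0.04,0.03], [-0.17,0.12,-0.12,0.04,0.03], [0.06,-0.04,0.04,-0.01,-0.01]] + [[-0.00, 0.00, 0.0, -0.0, 0.0], [0.01, -0.01, -0.03, 0.05, -0.04], [0.01, -0.01, -0.02, 0.04, -0.03], [-0.00, 0.0, 0.0, -0.01, 0.01], [-0.00, 0.0, 0.0, -0.00, 0.00]]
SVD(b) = [[-0.04, 0.19, 0.61, -0.76, 0.01],[-0.48, 0.04, 0.34, 0.30, -0.75],[0.42, 0.04, -0.49, -0.41, -0.65],[-0.77, -0.07, -0.50, -0.38, 0.11],[-0.05, 0.98, -0.15, 0.13, 0.07]] @ diag([2.7861026305677656, 1.9058016445578907, 1.3471480930127857, 0.6497077348219772, 0.08957733166556611]) @ [[-0.24, 0.38, 0.57, 0.00, -0.68], [0.49, 0.50, -0.45, -0.49, -0.27], [0.41, 0.57, 0.27, 0.52, 0.40], [0.71, -0.49, 0.47, -0.16, -0.13], [-0.20, 0.19, 0.42, -0.68, 0.53]]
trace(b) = -0.59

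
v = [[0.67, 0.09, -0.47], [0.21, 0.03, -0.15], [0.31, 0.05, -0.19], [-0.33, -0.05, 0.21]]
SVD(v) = [[-0.81, -0.48, 0.28], [-0.26, -0.2, -0.91], [-0.36, 0.71, -0.22], [0.39, -0.48, -0.21]] @ diag([1.0172901755798207, 0.02674500038093625, 0.00232456950882669]) @ [[-0.82,-0.12,0.56],[0.49,0.37,0.79],[0.3,-0.92,0.25]]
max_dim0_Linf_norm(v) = 0.67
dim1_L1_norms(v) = [1.23, 0.39, 0.55, 0.59]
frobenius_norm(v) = 1.02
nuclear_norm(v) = 1.05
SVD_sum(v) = [[0.68, 0.10, -0.46], [0.21, 0.03, -0.15], [0.30, 0.04, -0.20], [-0.32, -0.05, 0.22]] + [[-0.01, -0.0, -0.01], [-0.0, -0.00, -0.0], [0.01, 0.01, 0.01], [-0.01, -0.0, -0.01]] + [[0.0, -0.0, 0.00], [-0.0, 0.00, -0.00], [-0.0, 0.00, -0.00], [-0.00, 0.0, -0.00]]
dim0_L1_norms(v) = [1.52, 0.22, 1.02]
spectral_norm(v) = 1.02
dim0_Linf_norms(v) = [0.67, 0.09, 0.47]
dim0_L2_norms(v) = [0.84, 0.12, 0.57]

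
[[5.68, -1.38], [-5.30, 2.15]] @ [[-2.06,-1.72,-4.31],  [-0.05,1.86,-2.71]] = [[-11.63, -12.34, -20.74], [10.81, 13.12, 17.02]]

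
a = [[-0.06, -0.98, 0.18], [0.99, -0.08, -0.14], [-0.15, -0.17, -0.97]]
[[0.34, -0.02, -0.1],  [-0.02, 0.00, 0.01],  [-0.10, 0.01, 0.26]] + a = [[0.28, -1.0, 0.08], [0.97, -0.08, -0.13], [-0.25, -0.16, -0.71]]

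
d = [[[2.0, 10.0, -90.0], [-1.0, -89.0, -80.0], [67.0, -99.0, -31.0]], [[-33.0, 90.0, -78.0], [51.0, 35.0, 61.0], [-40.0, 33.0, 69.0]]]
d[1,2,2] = 69.0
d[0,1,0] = -1.0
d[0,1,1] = -89.0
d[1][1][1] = 35.0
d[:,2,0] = [67.0, -40.0]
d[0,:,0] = [2.0, -1.0, 67.0]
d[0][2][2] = -31.0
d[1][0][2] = -78.0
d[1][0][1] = 90.0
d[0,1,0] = -1.0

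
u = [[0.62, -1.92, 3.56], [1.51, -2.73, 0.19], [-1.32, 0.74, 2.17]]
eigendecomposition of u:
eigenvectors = [[(-0.61+0j), 0.85+0.00j, 0.85-0.00j],[(-0.79+0j), (0.31-0.13j), 0.31+0.13j],[(-0.06+0j), 0.21+0.35j, 0.21-0.35j]]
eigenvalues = [(-1.57+0j), (0.81+1.75j), (0.81-1.75j)]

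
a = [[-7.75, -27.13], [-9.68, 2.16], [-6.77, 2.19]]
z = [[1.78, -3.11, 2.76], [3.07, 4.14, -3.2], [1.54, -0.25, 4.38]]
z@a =[[-2.38, -48.96],[-42.2, -81.35],[-39.17, -32.73]]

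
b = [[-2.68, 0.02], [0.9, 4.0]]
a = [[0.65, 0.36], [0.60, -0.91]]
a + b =[[-2.03, 0.38], [1.50, 3.09]]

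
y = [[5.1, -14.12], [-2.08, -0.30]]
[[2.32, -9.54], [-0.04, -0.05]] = y @ [[0.04, -0.07], [-0.15, 0.65]]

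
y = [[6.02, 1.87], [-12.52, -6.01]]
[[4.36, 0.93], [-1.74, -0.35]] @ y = [[14.6, 2.56],[-6.09, -1.15]]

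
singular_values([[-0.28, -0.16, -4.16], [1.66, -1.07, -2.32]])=[4.85, 1.77]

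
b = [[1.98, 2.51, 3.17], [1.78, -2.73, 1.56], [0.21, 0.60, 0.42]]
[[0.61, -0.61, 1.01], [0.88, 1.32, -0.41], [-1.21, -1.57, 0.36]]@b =[[0.33, 3.80, 1.41], [4.01, -1.64, 4.68], [-5.11, 1.47, -6.13]]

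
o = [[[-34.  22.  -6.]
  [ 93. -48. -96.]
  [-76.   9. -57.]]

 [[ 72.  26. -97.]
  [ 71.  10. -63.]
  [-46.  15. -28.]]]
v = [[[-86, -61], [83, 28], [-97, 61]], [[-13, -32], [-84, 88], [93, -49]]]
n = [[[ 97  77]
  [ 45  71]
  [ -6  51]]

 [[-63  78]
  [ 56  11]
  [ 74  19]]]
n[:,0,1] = [77, 78]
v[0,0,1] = -61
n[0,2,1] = 51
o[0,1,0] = 93.0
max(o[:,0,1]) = 26.0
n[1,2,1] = 19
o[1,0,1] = 26.0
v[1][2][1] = -49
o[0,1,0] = 93.0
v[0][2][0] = -97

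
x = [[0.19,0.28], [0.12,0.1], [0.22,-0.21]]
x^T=[[0.19, 0.12, 0.22], [0.28, 0.10, -0.21]]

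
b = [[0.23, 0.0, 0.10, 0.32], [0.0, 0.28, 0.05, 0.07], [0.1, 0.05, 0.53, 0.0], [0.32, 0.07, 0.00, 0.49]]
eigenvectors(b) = [[-0.81, 0.55, -0.21, 0.06], [-0.16, 0.15, 0.97, -0.09], [0.17, 0.31, -0.11, -0.93], [0.54, 0.76, 0.00, 0.35]]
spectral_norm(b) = 0.73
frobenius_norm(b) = 0.94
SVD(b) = [[-0.55, 0.06, -0.21, -0.81], [-0.15, -0.09, 0.97, -0.16], [-0.31, -0.93, -0.11, 0.17], [-0.76, 0.35, 0.00, 0.54]] @ diag([0.7330323257725492, 0.5282360109787366, 0.2747616518284305, 0.006029988579716465]) @ [[-0.55,-0.15,-0.31,-0.76], [0.06,-0.09,-0.93,0.35], [-0.21,0.97,-0.11,0.00], [0.81,0.16,-0.17,-0.54]]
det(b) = -0.00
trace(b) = 1.53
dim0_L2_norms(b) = [0.41, 0.29, 0.54, 0.59]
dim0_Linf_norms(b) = [0.32, 0.28, 0.53, 0.49]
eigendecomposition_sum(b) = [[-0.0,  -0.0,  0.00,  0.00],  [-0.00,  -0.00,  0.0,  0.00],  [0.00,  0.0,  -0.00,  -0.00],  [0.0,  0.0,  -0.0,  -0.00]] + [[0.22, 0.06, 0.12, 0.31], [0.06, 0.02, 0.03, 0.09], [0.12, 0.03, 0.07, 0.17], [0.31, 0.09, 0.17, 0.43]] + [[0.01, -0.06, 0.01, -0.0], [-0.06, 0.26, -0.03, 0.0], [0.01, -0.03, 0.00, -0.0], [-0.00, 0.00, -0.00, 0.00]] + [[0.00, -0.00, -0.03, 0.01], [-0.00, 0.0, 0.04, -0.02], [-0.03, 0.04, 0.46, -0.17], [0.01, -0.02, -0.17, 0.06]]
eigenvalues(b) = [-0.01, 0.73, 0.27, 0.53]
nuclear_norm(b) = 1.54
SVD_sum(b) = [[0.22, 0.06, 0.12, 0.31], [0.06, 0.02, 0.03, 0.09], [0.12, 0.03, 0.07, 0.17], [0.31, 0.09, 0.17, 0.43]] + [[0.00, -0.00, -0.03, 0.01],[-0.00, 0.00, 0.04, -0.02],[-0.03, 0.04, 0.46, -0.17],[0.01, -0.02, -0.17, 0.06]] + [[0.01, -0.06, 0.01, -0.00], [-0.06, 0.26, -0.03, 0.0], [0.01, -0.03, 0.0, -0.00], [-0.0, 0.0, -0.0, 0.00]] + [[-0.00, -0.00, 0.0, 0.00],[-0.0, -0.0, 0.00, 0.0],[0.0, 0.0, -0.00, -0.0],[0.0, 0.00, -0.00, -0.0]]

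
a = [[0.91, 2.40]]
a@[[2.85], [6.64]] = [[18.53]]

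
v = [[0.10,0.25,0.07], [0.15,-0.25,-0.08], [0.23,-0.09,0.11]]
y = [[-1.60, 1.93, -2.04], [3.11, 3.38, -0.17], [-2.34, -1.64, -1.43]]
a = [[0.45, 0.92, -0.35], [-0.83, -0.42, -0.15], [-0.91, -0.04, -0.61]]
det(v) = -0.01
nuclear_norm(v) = 0.76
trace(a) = -0.58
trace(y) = 0.35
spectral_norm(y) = 5.42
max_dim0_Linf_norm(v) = 0.25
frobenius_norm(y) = 6.46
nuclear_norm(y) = 9.51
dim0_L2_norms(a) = [1.31, 1.01, 0.72]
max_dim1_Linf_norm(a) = 0.92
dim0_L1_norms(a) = [2.19, 1.38, 1.11]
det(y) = 11.80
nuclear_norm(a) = 2.57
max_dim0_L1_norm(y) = 7.05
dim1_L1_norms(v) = [0.42, 0.48, 0.43]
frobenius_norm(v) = 0.49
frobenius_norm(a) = 1.81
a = v @ y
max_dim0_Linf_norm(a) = 0.92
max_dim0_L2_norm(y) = 4.22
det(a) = -0.11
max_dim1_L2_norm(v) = 0.3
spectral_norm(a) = 1.52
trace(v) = -0.04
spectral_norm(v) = 0.39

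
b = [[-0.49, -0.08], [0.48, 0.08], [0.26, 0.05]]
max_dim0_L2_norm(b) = 0.73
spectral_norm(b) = 0.74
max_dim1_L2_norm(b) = 0.5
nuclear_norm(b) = 0.75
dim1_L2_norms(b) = [0.5, 0.49, 0.26]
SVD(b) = [[-0.67, -0.37], [0.65, 0.12], [0.36, -0.92]] @ diag([0.7438787523327762, 0.006663469654178321]) @ [[0.99, 0.17],[0.17, -0.99]]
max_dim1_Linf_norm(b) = 0.49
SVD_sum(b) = [[-0.49, -0.08], [0.48, 0.08], [0.26, 0.04]] + [[-0.00, 0.00], [0.00, -0.0], [-0.00, 0.01]]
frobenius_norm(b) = 0.74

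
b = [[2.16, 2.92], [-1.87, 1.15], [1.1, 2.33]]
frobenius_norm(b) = 4.96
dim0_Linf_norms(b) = [2.16, 2.92]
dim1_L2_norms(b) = [3.63, 2.2, 2.58]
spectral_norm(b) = 4.43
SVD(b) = [[-0.82, 0.1], [0.01, -0.98], [-0.58, -0.16]] @ diag([4.43451682984542, 2.2327920829799024]) @ [[-0.55, -0.84], [0.84, -0.55]]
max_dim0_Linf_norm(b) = 2.92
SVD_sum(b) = [[1.98,3.04], [-0.03,-0.05], [1.40,2.14]] + [[0.18, -0.12],  [-1.84, 1.20],  [-0.30, 0.19]]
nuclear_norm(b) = 6.67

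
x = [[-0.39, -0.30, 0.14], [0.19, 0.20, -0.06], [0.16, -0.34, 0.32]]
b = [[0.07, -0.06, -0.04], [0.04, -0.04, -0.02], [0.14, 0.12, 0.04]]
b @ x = [[-0.05, -0.02, 0.00], [-0.03, -0.01, 0.00], [-0.03, -0.03, 0.03]]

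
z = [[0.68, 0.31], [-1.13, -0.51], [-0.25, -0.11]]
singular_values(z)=[1.47, 0.0]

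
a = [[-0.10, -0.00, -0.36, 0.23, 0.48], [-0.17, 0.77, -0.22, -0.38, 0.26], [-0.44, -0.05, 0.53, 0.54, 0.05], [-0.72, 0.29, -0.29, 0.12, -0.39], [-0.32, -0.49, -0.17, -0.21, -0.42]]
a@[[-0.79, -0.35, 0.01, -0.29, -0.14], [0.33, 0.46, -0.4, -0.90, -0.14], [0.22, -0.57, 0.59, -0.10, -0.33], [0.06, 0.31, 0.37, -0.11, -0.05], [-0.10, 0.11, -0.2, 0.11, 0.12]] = [[-0.03, 0.36, -0.22, 0.09, 0.18], [0.29, 0.45, -0.63, -0.55, 0.04], [0.48, 0.0, 0.52, 0.07, -0.13], [0.65, 0.54, -0.17, -0.08, 0.10], [0.08, -0.13, 0.1, 0.53, 0.13]]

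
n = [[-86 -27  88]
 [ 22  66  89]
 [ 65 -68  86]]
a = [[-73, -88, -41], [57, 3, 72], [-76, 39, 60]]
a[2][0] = -76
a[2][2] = 60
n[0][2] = 88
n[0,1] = -27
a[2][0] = -76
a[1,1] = 3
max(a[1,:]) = 72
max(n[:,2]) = 89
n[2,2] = 86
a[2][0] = -76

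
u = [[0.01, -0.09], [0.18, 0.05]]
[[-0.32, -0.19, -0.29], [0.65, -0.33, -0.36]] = u @ [[2.55,  -2.34,  -2.80], [3.89,  1.84,  2.93]]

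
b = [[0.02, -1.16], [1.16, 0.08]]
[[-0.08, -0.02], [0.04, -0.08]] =b @ [[0.03, -0.07],[0.07, 0.02]]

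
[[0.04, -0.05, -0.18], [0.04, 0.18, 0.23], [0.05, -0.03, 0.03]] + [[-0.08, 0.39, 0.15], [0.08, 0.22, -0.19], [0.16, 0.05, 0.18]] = [[-0.04, 0.34, -0.03], [0.12, 0.40, 0.04], [0.21, 0.02, 0.21]]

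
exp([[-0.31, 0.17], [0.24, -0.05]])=[[0.75, 0.14], [0.20, 0.97]]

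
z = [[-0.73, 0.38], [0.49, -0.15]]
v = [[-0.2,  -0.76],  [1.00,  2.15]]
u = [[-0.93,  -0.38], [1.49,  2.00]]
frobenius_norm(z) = 0.97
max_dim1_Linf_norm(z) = 0.73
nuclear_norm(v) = 2.63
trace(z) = -0.88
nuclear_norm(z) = 1.05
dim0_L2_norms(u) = [1.76, 2.04]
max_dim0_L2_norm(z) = 0.88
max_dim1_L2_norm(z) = 0.82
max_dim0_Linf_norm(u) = 2.0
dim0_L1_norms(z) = [1.22, 0.53]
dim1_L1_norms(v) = [0.96, 3.15]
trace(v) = 1.95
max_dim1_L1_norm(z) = 1.11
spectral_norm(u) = 2.64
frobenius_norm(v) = 2.50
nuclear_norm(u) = 3.13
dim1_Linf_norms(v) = [0.76, 2.15]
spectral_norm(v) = 2.49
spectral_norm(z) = 0.97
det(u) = -1.29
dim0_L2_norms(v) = [1.02, 2.28]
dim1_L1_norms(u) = [1.31, 3.49]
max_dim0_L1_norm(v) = 2.91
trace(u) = 1.07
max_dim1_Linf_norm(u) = 2.0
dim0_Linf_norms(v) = [1.0, 2.15]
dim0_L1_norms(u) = [2.42, 2.38]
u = v + z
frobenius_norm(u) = 2.69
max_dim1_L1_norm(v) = 3.15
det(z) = -0.08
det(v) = 0.33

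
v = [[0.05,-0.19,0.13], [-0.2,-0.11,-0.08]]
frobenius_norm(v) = 0.34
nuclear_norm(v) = 0.48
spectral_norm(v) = 0.24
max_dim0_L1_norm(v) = 0.3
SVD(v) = [[0.16, 0.99], [0.99, -0.16]] @ diag([0.2420354082155836, 0.23541210922532388]) @ [[-0.78, -0.57, -0.24], [0.35, -0.72, 0.6]]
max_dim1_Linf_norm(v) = 0.2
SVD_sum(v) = [[-0.03,  -0.02,  -0.01], [-0.19,  -0.14,  -0.06]] + [[0.08,-0.17,0.14], [-0.01,0.03,-0.02]]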